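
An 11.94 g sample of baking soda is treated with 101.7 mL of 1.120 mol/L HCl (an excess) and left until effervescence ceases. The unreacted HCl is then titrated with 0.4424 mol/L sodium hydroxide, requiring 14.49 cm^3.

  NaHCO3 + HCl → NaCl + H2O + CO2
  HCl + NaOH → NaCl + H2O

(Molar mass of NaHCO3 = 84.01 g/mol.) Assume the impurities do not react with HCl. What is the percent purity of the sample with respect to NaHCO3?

75.63 %

n(HCl) added = 0.1017 × 1.120 = 0.1139 mol
n(NaOH) used in back-titration = 0.01449 × 0.4424 = 6.410 × 10^-3 mol
n(HCl) left over = 6.410 × 10^-3 mol (1:1 ratio)
n(HCl) consumed by analyte = 0.1139 − 6.410 × 10^-3 = 0.1075 mol
n(NaHCO3) = 0.1075 mol (1:1 ratio)
mass of NaHCO3 = 0.1075 × 84.01 = 9.031 g
% NaHCO3 = 9.031 / 11.94 × 100 = 75.63 %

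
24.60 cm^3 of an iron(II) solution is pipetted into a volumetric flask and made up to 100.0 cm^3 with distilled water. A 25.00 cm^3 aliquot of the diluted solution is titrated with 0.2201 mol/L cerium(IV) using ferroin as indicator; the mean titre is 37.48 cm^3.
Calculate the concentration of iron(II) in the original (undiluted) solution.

Ce^4+ + Fe^2+ → Ce^3+ + Fe^3+
n(Ce4+) = 0.03748 × 0.2201 = 8.249 × 10^-3 mol
n(Fe2+) in the aliquot = 8.249 × 10^-3 mol (1:1 ratio)
[Fe2+]_dilute = 8.249 × 10^-3 / 0.02500 = 0.3300 mol/L
Dilution factor = 100.0 / 24.60 = 4.065
[Fe2+]_stock = 0.3300 × 4.065 = 1.341 mol/L

1.341 mol/L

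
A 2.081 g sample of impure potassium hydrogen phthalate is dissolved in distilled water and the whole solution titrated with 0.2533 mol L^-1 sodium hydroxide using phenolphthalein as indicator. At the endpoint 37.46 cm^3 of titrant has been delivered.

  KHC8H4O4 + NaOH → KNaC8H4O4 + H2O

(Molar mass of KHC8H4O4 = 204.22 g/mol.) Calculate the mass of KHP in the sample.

1.938 g

n(NaOH) = 0.03746 L × 0.2533 mol/L = 9.489 × 10^-3 mol
n(KHC8H4O4) = 9.489 × 10^-3 mol (1:1 ratio)
mass of KHC8H4O4 = 9.489 × 10^-3 × 204.22 g/mol = 1.938 g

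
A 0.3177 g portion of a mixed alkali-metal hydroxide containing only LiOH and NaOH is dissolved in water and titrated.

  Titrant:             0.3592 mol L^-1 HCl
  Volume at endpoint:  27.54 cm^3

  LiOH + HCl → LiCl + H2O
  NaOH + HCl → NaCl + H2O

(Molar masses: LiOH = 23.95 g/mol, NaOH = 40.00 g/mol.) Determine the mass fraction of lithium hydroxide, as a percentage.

n(HCl) = 0.02754 × 0.3592 = 9.892 × 10^-3 mol
Let x = n(LiOH), y = n(NaOH).
Titrant: 1x + 1y = 9.892 × 10^-3;  mass: 23.95x + 40.00y = 0.3177
Solving, x = 4.859 × 10^-3 mol, y = 5.033 × 10^-3 mol
mass of LiOH = 4.859 × 10^-3 × 23.95 = 0.1164 g
% LiOH = 0.1164 / 0.3177 × 100 = 36.63 %

36.63 %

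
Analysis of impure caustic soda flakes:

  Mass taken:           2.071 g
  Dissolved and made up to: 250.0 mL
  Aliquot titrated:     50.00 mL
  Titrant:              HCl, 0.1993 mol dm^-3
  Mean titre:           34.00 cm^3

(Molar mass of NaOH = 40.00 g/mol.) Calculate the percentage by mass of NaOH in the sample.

65.44 %

NaOH + HCl → NaCl + H2O
n(HCl) per titration = 0.03400 × 0.1993 = 6.776 × 10^-3 mol
n(NaOH) in each aliquot = 6.776 × 10^-3 mol (1:1 ratio)
n(NaOH) in the whole flask = 6.776 × 10^-3 × 250.0/50.00 = 0.03388 mol
mass of NaOH = 0.03388 × 40.00 = 1.355 g
% NaOH = 1.355 / 2.071 × 100 = 65.44 %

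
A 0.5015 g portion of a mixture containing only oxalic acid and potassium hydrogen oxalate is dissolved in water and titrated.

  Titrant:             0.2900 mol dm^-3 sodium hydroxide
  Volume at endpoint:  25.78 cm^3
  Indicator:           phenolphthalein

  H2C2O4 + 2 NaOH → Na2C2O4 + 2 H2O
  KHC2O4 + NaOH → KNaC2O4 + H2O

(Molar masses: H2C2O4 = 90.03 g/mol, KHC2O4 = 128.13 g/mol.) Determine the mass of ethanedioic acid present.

n(NaOH) = 0.02578 × 0.2900 = 7.476 × 10^-3 mol
Let x = n(H2C2O4), y = n(KHC2O4).
Titrant: 2x + 1y = 7.476 × 10^-3;  mass: 90.03x + 128.13y = 0.5015
Solving, x = 2.746 × 10^-3 mol, y = 1.985 × 10^-3 mol
mass of H2C2O4 = 2.746 × 10^-3 × 90.03 = 0.2472 g

0.2472 g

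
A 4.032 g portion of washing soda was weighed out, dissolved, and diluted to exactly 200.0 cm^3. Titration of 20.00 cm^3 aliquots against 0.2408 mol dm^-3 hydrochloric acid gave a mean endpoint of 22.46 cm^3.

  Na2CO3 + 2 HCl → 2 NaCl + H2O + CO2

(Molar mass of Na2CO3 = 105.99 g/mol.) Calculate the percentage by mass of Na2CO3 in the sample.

71.09 %

n(HCl) per titration = 0.02246 × 0.2408 = 5.408 × 10^-3 mol
From the 1:2 ratio, n(Na2CO3) in each aliquot = 1/2 × 5.408 × 10^-3 = 2.704 × 10^-3 mol
n(Na2CO3) in the whole flask = 2.704 × 10^-3 × 200.0/20.00 = 0.02704 mol
mass of Na2CO3 = 0.02704 × 105.99 = 2.866 g
% Na2CO3 = 2.866 / 4.032 × 100 = 71.09 %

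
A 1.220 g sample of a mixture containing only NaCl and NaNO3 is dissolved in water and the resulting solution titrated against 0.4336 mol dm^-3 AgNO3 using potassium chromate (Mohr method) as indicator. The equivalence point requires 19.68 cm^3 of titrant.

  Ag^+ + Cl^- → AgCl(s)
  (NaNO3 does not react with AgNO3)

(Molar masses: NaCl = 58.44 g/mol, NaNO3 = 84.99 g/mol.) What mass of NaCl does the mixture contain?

0.4987 g

n(AgNO3) = 0.01968 × 0.4336 = 8.533 × 10^-3 mol
Let x = n(NaCl), y = n(NaNO3).
Titrant: 1x = 8.533 × 10^-3;  mass: 58.44x + 84.99y = 1.220
Solving, x = 8.533 × 10^-3 mol, y = 8.487 × 10^-3 mol
mass of NaCl = 8.533 × 10^-3 × 58.44 = 0.4987 g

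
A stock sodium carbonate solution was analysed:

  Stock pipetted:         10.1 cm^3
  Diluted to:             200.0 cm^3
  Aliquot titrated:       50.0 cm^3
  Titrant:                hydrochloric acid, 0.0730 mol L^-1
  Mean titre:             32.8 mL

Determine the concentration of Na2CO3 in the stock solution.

0.474 mol/L

Na2CO3 + 2 HCl → 2 NaCl + H2O + CO2
n(HCl) = 0.0328 × 0.0730 = 2.39 × 10^-3 mol
From the 1:2 ratio, n(Na2CO3) in the aliquot = 1/2 × 2.39 × 10^-3 = 1.20 × 10^-3 mol
[Na2CO3]_dilute = 1.20 × 10^-3 / 0.0500 = 0.0239 mol/L
Dilution factor = 200.0 / 10.1 = 19.80
[Na2CO3]_stock = 0.0239 × 19.80 = 0.474 mol/L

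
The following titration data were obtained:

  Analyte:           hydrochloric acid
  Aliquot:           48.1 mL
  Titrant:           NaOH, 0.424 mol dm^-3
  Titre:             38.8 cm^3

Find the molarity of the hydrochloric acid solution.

HCl + NaOH → NaCl + H2O
n(NaOH) = 0.0388 L × 0.424 mol/L = 0.0165 mol
n(HCl) = 0.0165 mol (1:1 mole ratio)
[HCl] = 0.0165 mol / 0.0481 L = 0.342 mol/L

0.342 mol/L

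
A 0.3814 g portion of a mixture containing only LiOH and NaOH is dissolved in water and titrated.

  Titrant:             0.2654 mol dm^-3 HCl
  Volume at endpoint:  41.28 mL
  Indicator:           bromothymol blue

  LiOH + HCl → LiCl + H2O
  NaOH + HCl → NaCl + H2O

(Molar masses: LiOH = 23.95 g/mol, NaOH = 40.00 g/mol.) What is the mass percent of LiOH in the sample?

n(HCl) = 0.04128 × 0.2654 = 0.01096 mol
Let x = n(LiOH), y = n(NaOH).
Titrant: 1x + 1y = 0.01096;  mass: 23.95x + 40.00y = 0.3814
Solving, x = 3.541 × 10^-3 mol, y = 7.415 × 10^-3 mol
mass of LiOH = 3.541 × 10^-3 × 23.95 = 0.08480 g
% LiOH = 0.08480 / 0.3814 × 100 = 22.23 %

22.23 %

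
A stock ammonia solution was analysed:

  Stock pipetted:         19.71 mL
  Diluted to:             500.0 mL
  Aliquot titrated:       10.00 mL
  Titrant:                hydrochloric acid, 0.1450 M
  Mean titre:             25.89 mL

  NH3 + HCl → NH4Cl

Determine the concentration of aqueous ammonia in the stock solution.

9.523 M

n(HCl) = 0.02589 × 0.1450 = 3.754 × 10^-3 mol
n(NH3) in the aliquot = 3.754 × 10^-3 mol (1:1 ratio)
[NH3]_dilute = 3.754 × 10^-3 / 0.01000 = 0.3754 mol/L
Dilution factor = 500.0 / 19.71 = 25.37
[NH3]_stock = 0.3754 × 25.37 = 9.523 mol/L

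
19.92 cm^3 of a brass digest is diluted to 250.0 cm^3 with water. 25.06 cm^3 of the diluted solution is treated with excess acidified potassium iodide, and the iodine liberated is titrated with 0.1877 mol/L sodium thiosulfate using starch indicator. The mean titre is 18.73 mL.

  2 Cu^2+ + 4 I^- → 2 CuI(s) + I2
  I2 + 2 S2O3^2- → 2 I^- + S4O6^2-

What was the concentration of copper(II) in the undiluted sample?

1.761 mol/L

n(S2O3^2-) = 0.01873 × 0.1877 = 3.516 × 10^-3 mol
n(I2) = n(S2O3^2-)/2 = 1.758 × 10^-3 mol
From the 2:1 ratio, n(Cu2+) in the aliquot = 2/1 × 1.758 × 10^-3 = 3.516 × 10^-3 mol
[Cu2+]_dilute = 3.516 × 10^-3 / 0.02506 = 0.1403 mol/L
[Cu2+]_original = 0.1403 × 250.0/19.92 = 1.761 mol/L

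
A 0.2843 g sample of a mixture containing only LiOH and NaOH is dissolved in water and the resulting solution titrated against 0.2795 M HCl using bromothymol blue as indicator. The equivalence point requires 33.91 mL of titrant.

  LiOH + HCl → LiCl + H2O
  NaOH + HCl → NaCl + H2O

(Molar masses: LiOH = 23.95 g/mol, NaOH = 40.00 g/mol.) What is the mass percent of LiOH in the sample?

49.77 %

n(HCl) = 0.03391 × 0.2795 = 9.478 × 10^-3 mol
Let x = n(LiOH), y = n(NaOH).
Titrant: 1x + 1y = 9.478 × 10^-3;  mass: 23.95x + 40.00y = 0.2843
Solving, x = 5.907 × 10^-3 mol, y = 3.570 × 10^-3 mol
mass of LiOH = 5.907 × 10^-3 × 23.95 = 0.1415 g
% LiOH = 0.1415 / 0.2843 × 100 = 49.77 %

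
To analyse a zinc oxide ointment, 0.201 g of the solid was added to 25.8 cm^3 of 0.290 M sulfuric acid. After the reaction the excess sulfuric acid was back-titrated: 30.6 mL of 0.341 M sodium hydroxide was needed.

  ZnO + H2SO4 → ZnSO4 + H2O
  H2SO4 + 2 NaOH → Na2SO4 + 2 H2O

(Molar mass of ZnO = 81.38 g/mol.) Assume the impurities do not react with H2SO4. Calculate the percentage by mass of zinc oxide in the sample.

91.7 %

n(H2SO4) added = 0.0258 × 0.290 = 7.48 × 10^-3 mol
n(NaOH) used in back-titration = 0.0306 × 0.341 = 0.0104 mol
From the 1:2 ratio, n(H2SO4) left over = 1/2 × 0.0104 = 5.22 × 10^-3 mol
n(H2SO4) consumed by analyte = 7.48 × 10^-3 − 5.22 × 10^-3 = 2.26 × 10^-3 mol
n(ZnO) = 2.26 × 10^-3 mol (1:1 ratio)
mass of ZnO = 2.26 × 10^-3 × 81.38 = 0.184 g
% ZnO = 0.184 / 0.201 × 100 = 91.7 %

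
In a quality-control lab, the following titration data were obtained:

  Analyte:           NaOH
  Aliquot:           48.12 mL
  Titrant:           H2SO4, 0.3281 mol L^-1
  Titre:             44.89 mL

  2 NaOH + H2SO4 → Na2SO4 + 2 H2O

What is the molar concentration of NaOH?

0.6122 mol/L

n(H2SO4) = 0.04489 L × 0.3281 mol/L = 0.01473 mol
From the 2:1 mole ratio, n(NaOH) = 2/1 × 0.01473 = 0.02946 mol
[NaOH] = 0.02946 mol / 0.04812 L = 0.6122 mol/L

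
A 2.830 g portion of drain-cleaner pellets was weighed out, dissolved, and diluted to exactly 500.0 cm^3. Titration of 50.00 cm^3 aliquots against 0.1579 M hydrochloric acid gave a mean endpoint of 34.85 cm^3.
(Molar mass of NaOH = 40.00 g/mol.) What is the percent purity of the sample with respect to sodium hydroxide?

77.78 %

NaOH + HCl → NaCl + H2O
n(HCl) per titration = 0.03485 × 0.1579 = 5.503 × 10^-3 mol
n(NaOH) in each aliquot = 5.503 × 10^-3 mol (1:1 ratio)
n(NaOH) in the whole flask = 5.503 × 10^-3 × 500.0/50.00 = 0.05503 mol
mass of NaOH = 0.05503 × 40.00 = 2.201 g
% NaOH = 2.201 / 2.830 × 100 = 77.78 %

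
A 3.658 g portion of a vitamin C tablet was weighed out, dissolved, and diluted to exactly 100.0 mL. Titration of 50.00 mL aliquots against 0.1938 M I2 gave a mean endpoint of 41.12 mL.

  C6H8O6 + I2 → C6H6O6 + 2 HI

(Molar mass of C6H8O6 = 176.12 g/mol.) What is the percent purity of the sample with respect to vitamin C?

n(I2) per titration = 0.04112 × 0.1938 = 7.969 × 10^-3 mol
n(C6H8O6) in each aliquot = 7.969 × 10^-3 mol (1:1 ratio)
n(C6H8O6) in the whole flask = 7.969 × 10^-3 × 100.0/50.00 = 0.01594 mol
mass of C6H8O6 = 0.01594 × 176.12 = 2.807 g
% C6H8O6 = 2.807 / 3.658 × 100 = 76.74 %

76.74 %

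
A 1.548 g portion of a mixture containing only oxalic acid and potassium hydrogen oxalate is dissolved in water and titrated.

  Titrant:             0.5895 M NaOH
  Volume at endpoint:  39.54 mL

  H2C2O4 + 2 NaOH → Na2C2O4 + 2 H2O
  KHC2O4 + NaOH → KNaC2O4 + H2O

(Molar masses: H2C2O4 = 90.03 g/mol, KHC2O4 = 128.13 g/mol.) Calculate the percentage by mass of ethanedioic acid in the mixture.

n(NaOH) = 0.03954 × 0.5895 = 0.02331 mol
Let x = n(H2C2O4), y = n(KHC2O4).
Titrant: 2x + 1y = 0.02331;  mass: 90.03x + 128.13y = 1.548
Solving, x = 8.654 × 10^-3 mol, y = 6.001 × 10^-3 mol
mass of H2C2O4 = 8.654 × 10^-3 × 90.03 = 0.7791 g
% H2C2O4 = 0.7791 / 1.548 × 100 = 50.33 %

50.33 %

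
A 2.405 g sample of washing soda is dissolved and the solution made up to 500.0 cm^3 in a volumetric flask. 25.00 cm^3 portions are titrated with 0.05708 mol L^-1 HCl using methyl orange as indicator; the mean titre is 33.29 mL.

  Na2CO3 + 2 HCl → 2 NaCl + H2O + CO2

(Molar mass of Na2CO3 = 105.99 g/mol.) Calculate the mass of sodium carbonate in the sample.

n(HCl) per titration = 0.03329 × 0.05708 = 1.900 × 10^-3 mol
From the 1:2 ratio, n(Na2CO3) in each aliquot = 1/2 × 1.900 × 10^-3 = 9.501 × 10^-4 mol
n(Na2CO3) in the whole flask = 9.501 × 10^-4 × 500.0/25.00 = 0.01900 mol
mass of Na2CO3 = 0.01900 × 105.99 = 2.014 g

2.014 g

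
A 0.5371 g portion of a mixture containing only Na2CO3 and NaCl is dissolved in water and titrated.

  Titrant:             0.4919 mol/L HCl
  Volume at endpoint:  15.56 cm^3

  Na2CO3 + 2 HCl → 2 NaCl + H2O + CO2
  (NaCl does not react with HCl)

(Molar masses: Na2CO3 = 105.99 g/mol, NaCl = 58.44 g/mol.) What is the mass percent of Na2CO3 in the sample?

75.52 %

n(HCl) = 0.01556 × 0.4919 = 7.654 × 10^-3 mol
Let x = n(Na2CO3), y = n(NaCl).
Titrant: 2x = 7.654 × 10^-3;  mass: 105.99x + 58.44y = 0.5371
Solving, x = 3.827 × 10^-3 mol, y = 2.250 × 10^-3 mol
mass of Na2CO3 = 3.827 × 10^-3 × 105.99 = 0.4056 g
% Na2CO3 = 0.4056 / 0.5371 × 100 = 75.52 %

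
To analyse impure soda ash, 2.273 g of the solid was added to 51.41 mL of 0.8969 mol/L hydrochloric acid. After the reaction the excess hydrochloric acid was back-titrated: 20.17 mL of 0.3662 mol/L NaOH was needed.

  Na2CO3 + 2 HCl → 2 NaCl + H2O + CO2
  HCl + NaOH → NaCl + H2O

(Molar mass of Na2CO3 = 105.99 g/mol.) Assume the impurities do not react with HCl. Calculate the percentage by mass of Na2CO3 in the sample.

n(HCl) added = 0.05141 × 0.8969 = 0.04611 mol
n(NaOH) used in back-titration = 0.02017 × 0.3662 = 7.386 × 10^-3 mol
n(HCl) left over = 7.386 × 10^-3 mol (1:1 ratio)
n(HCl) consumed by analyte = 0.04611 − 7.386 × 10^-3 = 0.03872 mol
From the 1:2 ratio, n(Na2CO3) = 1/2 × 0.03872 = 0.01936 mol
mass of Na2CO3 = 0.01936 × 105.99 = 2.052 g
% Na2CO3 = 2.052 / 2.273 × 100 = 90.28 %

90.28 %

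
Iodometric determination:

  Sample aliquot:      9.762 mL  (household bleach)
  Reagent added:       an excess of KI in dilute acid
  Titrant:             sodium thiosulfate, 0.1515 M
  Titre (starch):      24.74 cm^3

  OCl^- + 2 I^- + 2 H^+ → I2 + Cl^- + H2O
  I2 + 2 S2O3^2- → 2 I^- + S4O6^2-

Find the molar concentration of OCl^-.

0.1920 M

n(S2O3^2-) = 0.02474 × 0.1515 = 3.748 × 10^-3 mol
n(I2) = n(S2O3^2-)/2 = 1.874 × 10^-3 mol
n(OCl^-) in the aliquot = 1.874 × 10^-3 mol (1:1 ratio)
[OCl^-] = 1.874 × 10^-3 / 0.009762 = 0.1920 mol/L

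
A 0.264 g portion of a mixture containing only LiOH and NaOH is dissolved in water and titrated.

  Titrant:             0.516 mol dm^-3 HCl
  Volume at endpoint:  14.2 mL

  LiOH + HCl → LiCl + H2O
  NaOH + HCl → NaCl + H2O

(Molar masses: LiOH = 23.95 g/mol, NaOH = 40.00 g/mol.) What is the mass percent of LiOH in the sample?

n(HCl) = 0.0142 × 0.516 = 7.33 × 10^-3 mol
Let x = n(LiOH), y = n(NaOH).
Titrant: 1x + 1y = 7.33 × 10^-3;  mass: 23.95x + 40.00y = 0.264
Solving, x = 1.81 × 10^-3 mol, y = 5.51 × 10^-3 mol
mass of LiOH = 1.81 × 10^-3 × 23.95 = 0.0434 g
% LiOH = 0.0434 / 0.264 × 100 = 16.4 %

16.4 %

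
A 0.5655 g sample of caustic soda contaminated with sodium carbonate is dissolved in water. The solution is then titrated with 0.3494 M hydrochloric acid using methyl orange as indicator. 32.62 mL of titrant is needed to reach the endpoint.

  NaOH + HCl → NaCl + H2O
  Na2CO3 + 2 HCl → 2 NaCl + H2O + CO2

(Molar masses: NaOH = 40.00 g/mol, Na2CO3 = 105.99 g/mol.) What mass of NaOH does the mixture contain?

0.1185 g

n(HCl) = 0.03262 × 0.3494 = 0.01140 mol
Let x = n(NaOH), y = n(Na2CO3).
Titrant: 1x + 2y = 0.01140;  mass: 40.00x + 105.99y = 0.5655
Solving, x = 2.963 × 10^-3 mol, y = 4.217 × 10^-3 mol
mass of NaOH = 2.963 × 10^-3 × 40.00 = 0.1185 g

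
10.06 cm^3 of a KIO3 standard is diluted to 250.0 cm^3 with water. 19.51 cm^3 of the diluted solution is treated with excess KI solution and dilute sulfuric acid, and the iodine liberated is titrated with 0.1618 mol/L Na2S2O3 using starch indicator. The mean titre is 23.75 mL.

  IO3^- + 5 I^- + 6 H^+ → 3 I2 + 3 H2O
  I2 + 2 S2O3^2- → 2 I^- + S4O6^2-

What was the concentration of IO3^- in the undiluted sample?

n(S2O3^2-) = 0.02375 × 0.1618 = 3.843 × 10^-3 mol
n(I2) = n(S2O3^2-)/2 = 1.921 × 10^-3 mol
From the 1:3 ratio, n(IO3^-) in the aliquot = 1/3 × 1.921 × 10^-3 = 6.405 × 10^-4 mol
[IO3^-]_dilute = 6.405 × 10^-4 / 0.01951 = 0.03283 mol/L
[IO3^-]_original = 0.03283 × 250.0/10.06 = 0.8158 mol/L

0.8158 mol/L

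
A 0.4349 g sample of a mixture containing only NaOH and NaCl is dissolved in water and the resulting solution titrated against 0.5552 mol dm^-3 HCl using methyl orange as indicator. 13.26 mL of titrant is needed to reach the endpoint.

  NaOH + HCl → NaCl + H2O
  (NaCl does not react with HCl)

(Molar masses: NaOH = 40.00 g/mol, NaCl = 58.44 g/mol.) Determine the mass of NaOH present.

n(HCl) = 0.01326 × 0.5552 = 7.362 × 10^-3 mol
Let x = n(NaOH), y = n(NaCl).
Titrant: 1x = 7.362 × 10^-3;  mass: 40.00x + 58.44y = 0.4349
Solving, x = 7.362 × 10^-3 mol, y = 2.403 × 10^-3 mol
mass of NaOH = 7.362 × 10^-3 × 40.00 = 0.2945 g

0.2945 g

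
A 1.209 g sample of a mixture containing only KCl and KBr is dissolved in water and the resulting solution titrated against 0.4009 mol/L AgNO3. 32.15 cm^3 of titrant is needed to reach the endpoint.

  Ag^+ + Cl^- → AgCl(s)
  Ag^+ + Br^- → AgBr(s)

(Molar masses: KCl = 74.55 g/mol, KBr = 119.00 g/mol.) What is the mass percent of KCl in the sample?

n(AgNO3) = 0.03215 × 0.4009 = 0.01289 mol
Let x = n(KCl), y = n(KBr).
Titrant: 1x + 1y = 0.01289;  mass: 74.55x + 119.00y = 1.209
Solving, x = 7.307 × 10^-3 mol, y = 5.582 × 10^-3 mol
mass of KCl = 7.307 × 10^-3 × 74.55 = 0.5447 g
% KCl = 0.5447 / 1.209 × 100 = 45.06 %

45.06 %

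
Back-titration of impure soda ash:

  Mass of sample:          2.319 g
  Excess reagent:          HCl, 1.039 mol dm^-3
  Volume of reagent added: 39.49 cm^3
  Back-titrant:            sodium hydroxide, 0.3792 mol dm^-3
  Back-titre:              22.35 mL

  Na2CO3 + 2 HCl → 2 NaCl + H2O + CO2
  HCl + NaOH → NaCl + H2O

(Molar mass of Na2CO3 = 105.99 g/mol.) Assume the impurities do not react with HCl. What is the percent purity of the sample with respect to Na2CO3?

74.40 %

n(HCl) added = 0.03949 × 1.039 = 0.04103 mol
n(NaOH) used in back-titration = 0.02235 × 0.3792 = 8.475 × 10^-3 mol
n(HCl) left over = 8.475 × 10^-3 mol (1:1 ratio)
n(HCl) consumed by analyte = 0.04103 − 8.475 × 10^-3 = 0.03255 mol
From the 1:2 ratio, n(Na2CO3) = 1/2 × 0.03255 = 0.01628 mol
mass of Na2CO3 = 0.01628 × 105.99 = 1.725 g
% Na2CO3 = 1.725 / 2.319 × 100 = 74.40 %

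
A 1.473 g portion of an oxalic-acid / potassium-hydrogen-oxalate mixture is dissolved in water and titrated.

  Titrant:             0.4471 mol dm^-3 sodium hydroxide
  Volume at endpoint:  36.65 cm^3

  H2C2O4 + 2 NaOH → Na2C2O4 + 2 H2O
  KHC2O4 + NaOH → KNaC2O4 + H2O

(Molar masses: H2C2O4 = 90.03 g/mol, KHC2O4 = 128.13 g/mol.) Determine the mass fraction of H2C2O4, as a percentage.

23.04 %

n(NaOH) = 0.03665 × 0.4471 = 0.01639 mol
Let x = n(H2C2O4), y = n(KHC2O4).
Titrant: 2x + 1y = 0.01639;  mass: 90.03x + 128.13y = 1.473
Solving, x = 3.769 × 10^-3 mol, y = 8.848 × 10^-3 mol
mass of H2C2O4 = 3.769 × 10^-3 × 90.03 = 0.3393 g
% H2C2O4 = 0.3393 / 1.473 × 100 = 23.04 %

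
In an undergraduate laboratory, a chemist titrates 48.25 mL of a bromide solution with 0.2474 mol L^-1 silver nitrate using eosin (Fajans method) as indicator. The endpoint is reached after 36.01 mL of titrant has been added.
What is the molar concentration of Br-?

Ag^+ + Br^- → AgBr(s)
n(AgNO3) = 0.03601 L × 0.2474 mol/L = 8.909 × 10^-3 mol
n(Br-) = 8.909 × 10^-3 mol (1:1 mole ratio)
[Br-] = 8.909 × 10^-3 mol / 0.04825 L = 0.1846 mol/L

0.1846 mol/L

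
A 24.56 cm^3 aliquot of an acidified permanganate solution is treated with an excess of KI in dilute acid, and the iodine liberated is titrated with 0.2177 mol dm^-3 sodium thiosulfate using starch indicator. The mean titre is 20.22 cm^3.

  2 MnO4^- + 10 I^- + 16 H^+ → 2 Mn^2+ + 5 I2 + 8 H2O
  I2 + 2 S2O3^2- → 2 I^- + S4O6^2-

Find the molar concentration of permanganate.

0.03585 mol/L

n(S2O3^2-) = 0.02022 × 0.2177 = 4.402 × 10^-3 mol
n(I2) = n(S2O3^2-)/2 = 2.201 × 10^-3 mol
From the 2:5 ratio, n(MnO4^-) in the aliquot = 2/5 × 2.201 × 10^-3 = 8.804 × 10^-4 mol
[MnO4^-] = 8.804 × 10^-4 / 0.02456 = 0.03585 mol/L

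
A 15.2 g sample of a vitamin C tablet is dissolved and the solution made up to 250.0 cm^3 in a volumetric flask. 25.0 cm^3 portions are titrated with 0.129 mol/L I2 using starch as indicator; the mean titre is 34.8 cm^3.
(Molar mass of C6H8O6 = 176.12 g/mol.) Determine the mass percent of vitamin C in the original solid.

52.0 %

C6H8O6 + I2 → C6H6O6 + 2 HI
n(I2) per titration = 0.0348 × 0.129 = 4.49 × 10^-3 mol
n(C6H8O6) in each aliquot = 4.49 × 10^-3 mol (1:1 ratio)
n(C6H8O6) in the whole flask = 4.49 × 10^-3 × 250.0/25.0 = 0.0449 mol
mass of C6H8O6 = 0.0449 × 176.12 = 7.91 g
% C6H8O6 = 7.91 / 15.2 × 100 = 52.0 %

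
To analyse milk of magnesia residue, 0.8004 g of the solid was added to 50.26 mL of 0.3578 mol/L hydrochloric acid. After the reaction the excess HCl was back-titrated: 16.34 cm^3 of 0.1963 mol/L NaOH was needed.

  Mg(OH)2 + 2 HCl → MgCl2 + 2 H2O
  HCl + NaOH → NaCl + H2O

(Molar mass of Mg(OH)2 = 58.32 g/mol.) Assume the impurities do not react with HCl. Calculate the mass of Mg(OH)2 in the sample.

0.4309 g

n(HCl) added = 0.05026 × 0.3578 = 0.01798 mol
n(NaOH) used in back-titration = 0.01634 × 0.1963 = 3.208 × 10^-3 mol
n(HCl) left over = 3.208 × 10^-3 mol (1:1 ratio)
n(HCl) consumed by analyte = 0.01798 − 3.208 × 10^-3 = 0.01478 mol
From the 1:2 ratio, n(Mg(OH)2) = 1/2 × 0.01478 = 7.388 × 10^-3 mol
mass of Mg(OH)2 = 7.388 × 10^-3 × 58.32 = 0.4309 g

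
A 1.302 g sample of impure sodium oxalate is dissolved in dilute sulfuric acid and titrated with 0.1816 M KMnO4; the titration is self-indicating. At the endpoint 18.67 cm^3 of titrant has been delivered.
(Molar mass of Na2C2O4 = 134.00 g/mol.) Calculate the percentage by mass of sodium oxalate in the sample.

2 MnO4^- + 5 C2O4^2- + 16 H^+ → 2 Mn^2+ + 10 CO2 + 8 H2O
n(KMnO4) = 0.01867 L × 0.1816 mol/L = 3.390 × 10^-3 mol
From the 5:2 ratio, n(Na2C2O4) = 5/2 × 3.390 × 10^-3 = 8.476 × 10^-3 mol
mass of Na2C2O4 = 8.476 × 10^-3 × 134.00 g/mol = 1.136 g
% Na2C2O4 = 1.136 / 1.302 × 100 = 87.24 %

87.24 %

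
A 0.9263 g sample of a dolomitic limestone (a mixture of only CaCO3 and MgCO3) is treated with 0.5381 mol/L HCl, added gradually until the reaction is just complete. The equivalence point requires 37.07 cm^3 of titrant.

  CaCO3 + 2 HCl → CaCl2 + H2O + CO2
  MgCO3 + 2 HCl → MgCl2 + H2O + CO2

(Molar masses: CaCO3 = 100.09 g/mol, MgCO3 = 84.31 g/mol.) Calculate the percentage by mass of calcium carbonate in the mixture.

n(HCl) = 0.03707 × 0.5381 = 0.01995 mol
Let x = n(CaCO3), y = n(MgCO3).
Titrant: 2x + 2y = 0.01995;  mass: 100.09x + 84.31y = 0.9263
Solving, x = 5.413 × 10^-3 mol, y = 4.561 × 10^-3 mol
mass of CaCO3 = 5.413 × 10^-3 × 100.09 = 0.5418 g
% CaCO3 = 0.5418 / 0.9263 × 100 = 58.49 %

58.49 %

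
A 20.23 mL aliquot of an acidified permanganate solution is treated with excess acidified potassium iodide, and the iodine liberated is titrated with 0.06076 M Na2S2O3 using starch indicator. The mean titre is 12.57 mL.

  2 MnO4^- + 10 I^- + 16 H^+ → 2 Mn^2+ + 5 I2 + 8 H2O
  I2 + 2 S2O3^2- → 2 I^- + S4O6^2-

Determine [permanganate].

0.007551 M

n(S2O3^2-) = 0.01257 × 0.06076 = 7.638 × 10^-4 mol
n(I2) = n(S2O3^2-)/2 = 3.819 × 10^-4 mol
From the 2:5 ratio, n(MnO4^-) in the aliquot = 2/5 × 3.819 × 10^-4 = 1.528 × 10^-4 mol
[MnO4^-] = 1.528 × 10^-4 / 0.02023 = 0.007551 mol/L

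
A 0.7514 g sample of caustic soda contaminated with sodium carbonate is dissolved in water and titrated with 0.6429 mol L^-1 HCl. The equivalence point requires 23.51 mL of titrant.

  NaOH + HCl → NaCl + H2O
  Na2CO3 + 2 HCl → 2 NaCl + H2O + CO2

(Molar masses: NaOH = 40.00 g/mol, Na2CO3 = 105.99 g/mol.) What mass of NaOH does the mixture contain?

0.1527 g

n(HCl) = 0.02351 × 0.6429 = 0.01511 mol
Let x = n(NaOH), y = n(Na2CO3).
Titrant: 1x + 2y = 0.01511;  mass: 40.00x + 105.99y = 0.7514
Solving, x = 3.817 × 10^-3 mol, y = 5.649 × 10^-3 mol
mass of NaOH = 3.817 × 10^-3 × 40.00 = 0.1527 g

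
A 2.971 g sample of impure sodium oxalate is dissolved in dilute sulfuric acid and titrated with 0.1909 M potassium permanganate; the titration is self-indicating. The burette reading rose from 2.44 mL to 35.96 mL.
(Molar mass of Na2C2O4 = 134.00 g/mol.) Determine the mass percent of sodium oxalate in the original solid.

2 MnO4^- + 5 C2O4^2- + 16 H^+ → 2 Mn^2+ + 10 CO2 + 8 H2O
n(KMnO4) = 0.03352 L × 0.1909 mol/L = 6.399 × 10^-3 mol
From the 5:2 ratio, n(Na2C2O4) = 5/2 × 6.399 × 10^-3 = 0.01600 mol
mass of Na2C2O4 = 0.01600 × 134.00 g/mol = 2.144 g
% Na2C2O4 = 2.144 / 2.971 × 100 = 72.15 %

72.15 %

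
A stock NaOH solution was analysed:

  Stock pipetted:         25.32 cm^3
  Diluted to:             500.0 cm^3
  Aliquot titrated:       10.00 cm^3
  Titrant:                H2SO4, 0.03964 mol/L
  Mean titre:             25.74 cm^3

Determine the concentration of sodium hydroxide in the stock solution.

4.030 mol/L

2 NaOH + H2SO4 → Na2SO4 + 2 H2O
n(H2SO4) = 0.02574 × 0.03964 = 1.020 × 10^-3 mol
From the 2:1 ratio, n(NaOH) in the aliquot = 2/1 × 1.020 × 10^-3 = 2.041 × 10^-3 mol
[NaOH]_dilute = 2.041 × 10^-3 / 0.01000 = 0.2041 mol/L
Dilution factor = 500.0 / 25.32 = 19.75
[NaOH]_stock = 0.2041 × 19.75 = 4.030 mol/L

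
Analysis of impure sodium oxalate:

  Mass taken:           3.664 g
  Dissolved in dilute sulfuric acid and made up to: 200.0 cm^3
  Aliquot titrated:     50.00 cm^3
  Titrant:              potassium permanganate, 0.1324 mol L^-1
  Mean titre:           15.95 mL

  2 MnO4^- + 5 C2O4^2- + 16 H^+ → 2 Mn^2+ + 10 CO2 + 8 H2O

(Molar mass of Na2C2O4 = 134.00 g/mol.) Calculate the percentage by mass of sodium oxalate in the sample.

n(KMnO4) per titration = 0.01595 × 0.1324 = 2.112 × 10^-3 mol
From the 5:2 ratio, n(Na2C2O4) in each aliquot = 5/2 × 2.112 × 10^-3 = 5.279 × 10^-3 mol
n(Na2C2O4) in the whole flask = 5.279 × 10^-3 × 200.0/50.00 = 0.02112 mol
mass of Na2C2O4 = 0.02112 × 134.00 = 2.830 g
% Na2C2O4 = 2.830 / 3.664 × 100 = 77.23 %

77.23 %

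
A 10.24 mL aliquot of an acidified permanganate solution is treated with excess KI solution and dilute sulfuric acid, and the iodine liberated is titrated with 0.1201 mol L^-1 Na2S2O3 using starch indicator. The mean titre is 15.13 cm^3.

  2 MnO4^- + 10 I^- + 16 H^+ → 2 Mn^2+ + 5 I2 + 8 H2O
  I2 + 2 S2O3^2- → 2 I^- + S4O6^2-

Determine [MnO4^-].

n(S2O3^2-) = 0.01513 × 0.1201 = 1.817 × 10^-3 mol
n(I2) = n(S2O3^2-)/2 = 9.086 × 10^-4 mol
From the 2:5 ratio, n(MnO4^-) in the aliquot = 2/5 × 9.086 × 10^-4 = 3.634 × 10^-4 mol
[MnO4^-] = 3.634 × 10^-4 / 0.01024 = 0.03549 mol/L

0.03549 mol/L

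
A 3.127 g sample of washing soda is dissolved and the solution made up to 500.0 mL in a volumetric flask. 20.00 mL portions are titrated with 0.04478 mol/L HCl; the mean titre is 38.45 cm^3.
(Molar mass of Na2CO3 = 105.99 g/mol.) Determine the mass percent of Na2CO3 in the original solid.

72.95 %

Na2CO3 + 2 HCl → 2 NaCl + H2O + CO2
n(HCl) per titration = 0.03845 × 0.04478 = 1.722 × 10^-3 mol
From the 1:2 ratio, n(Na2CO3) in each aliquot = 1/2 × 1.722 × 10^-3 = 8.609 × 10^-4 mol
n(Na2CO3) in the whole flask = 8.609 × 10^-4 × 500.0/20.00 = 0.02152 mol
mass of Na2CO3 = 0.02152 × 105.99 = 2.281 g
% Na2CO3 = 2.281 / 3.127 × 100 = 72.95 %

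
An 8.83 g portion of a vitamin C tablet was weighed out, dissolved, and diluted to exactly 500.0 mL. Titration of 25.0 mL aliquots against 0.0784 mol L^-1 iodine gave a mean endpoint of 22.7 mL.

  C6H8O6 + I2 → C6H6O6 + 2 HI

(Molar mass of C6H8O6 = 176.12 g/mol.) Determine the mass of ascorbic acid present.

6.27 g

n(I2) per titration = 0.0227 × 0.0784 = 1.78 × 10^-3 mol
n(C6H8O6) in each aliquot = 1.78 × 10^-3 mol (1:1 ratio)
n(C6H8O6) in the whole flask = 1.78 × 10^-3 × 500.0/25.0 = 0.0356 mol
mass of C6H8O6 = 0.0356 × 176.12 = 6.27 g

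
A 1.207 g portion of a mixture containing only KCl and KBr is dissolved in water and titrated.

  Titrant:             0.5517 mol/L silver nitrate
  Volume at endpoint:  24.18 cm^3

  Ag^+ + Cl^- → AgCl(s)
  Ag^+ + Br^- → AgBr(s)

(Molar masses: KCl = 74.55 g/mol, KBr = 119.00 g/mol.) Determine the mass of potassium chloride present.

n(AgNO3) = 0.02418 × 0.5517 = 0.01334 mol
Let x = n(KCl), y = n(KBr).
Titrant: 1x + 1y = 0.01334;  mass: 74.55x + 119.00y = 1.207
Solving, x = 8.560 × 10^-3 mol, y = 4.781 × 10^-3 mol
mass of KCl = 8.560 × 10^-3 × 74.55 = 0.6381 g

0.6381 g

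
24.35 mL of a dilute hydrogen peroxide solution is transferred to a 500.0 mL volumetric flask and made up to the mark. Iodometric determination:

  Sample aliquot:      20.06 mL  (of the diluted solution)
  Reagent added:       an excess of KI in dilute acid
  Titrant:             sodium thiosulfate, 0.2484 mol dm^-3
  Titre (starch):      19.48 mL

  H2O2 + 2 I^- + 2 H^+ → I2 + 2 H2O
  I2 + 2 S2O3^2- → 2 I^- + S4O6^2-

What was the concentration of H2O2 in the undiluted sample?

2.477 mol/L

n(S2O3^2-) = 0.01948 × 0.2484 = 4.839 × 10^-3 mol
n(I2) = n(S2O3^2-)/2 = 2.419 × 10^-3 mol
n(H2O2) in the aliquot = 2.419 × 10^-3 mol (1:1 ratio)
[H2O2]_dilute = 2.419 × 10^-3 / 0.02006 = 0.1206 mol/L
[H2O2]_original = 0.1206 × 500.0/24.35 = 2.477 mol/L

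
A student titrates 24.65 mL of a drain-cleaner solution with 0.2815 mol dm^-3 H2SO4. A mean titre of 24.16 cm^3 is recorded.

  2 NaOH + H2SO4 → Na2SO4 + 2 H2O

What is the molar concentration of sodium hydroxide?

n(H2SO4) = 0.02416 L × 0.2815 mol/L = 6.801 × 10^-3 mol
From the 2:1 mole ratio, n(NaOH) = 2/1 × 6.801 × 10^-3 = 0.01360 mol
[NaOH] = 0.01360 mol / 0.02465 L = 0.5518 mol/L

0.5518 mol/L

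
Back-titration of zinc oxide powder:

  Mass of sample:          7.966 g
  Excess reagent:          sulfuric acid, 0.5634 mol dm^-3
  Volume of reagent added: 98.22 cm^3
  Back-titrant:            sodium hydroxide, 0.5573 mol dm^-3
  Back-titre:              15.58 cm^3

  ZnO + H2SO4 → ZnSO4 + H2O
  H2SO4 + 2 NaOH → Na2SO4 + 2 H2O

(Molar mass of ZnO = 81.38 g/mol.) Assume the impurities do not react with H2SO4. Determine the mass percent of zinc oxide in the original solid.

52.10 %

n(H2SO4) added = 0.09822 × 0.5634 = 0.05534 mol
n(NaOH) used in back-titration = 0.01558 × 0.5573 = 8.683 × 10^-3 mol
From the 1:2 ratio, n(H2SO4) left over = 1/2 × 8.683 × 10^-3 = 4.341 × 10^-3 mol
n(H2SO4) consumed by analyte = 0.05534 − 4.341 × 10^-3 = 0.05100 mol
n(ZnO) = 0.05100 mol (1:1 ratio)
mass of ZnO = 0.05100 × 81.38 = 4.150 g
% ZnO = 4.150 / 7.966 × 100 = 52.10 %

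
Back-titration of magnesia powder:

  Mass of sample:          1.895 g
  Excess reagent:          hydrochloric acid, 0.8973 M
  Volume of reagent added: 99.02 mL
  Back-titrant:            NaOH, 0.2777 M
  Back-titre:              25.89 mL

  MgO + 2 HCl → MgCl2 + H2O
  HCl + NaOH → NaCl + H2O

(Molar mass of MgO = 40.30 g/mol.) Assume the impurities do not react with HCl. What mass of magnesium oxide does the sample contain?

1.645 g

n(HCl) added = 0.09902 × 0.8973 = 0.08885 mol
n(NaOH) used in back-titration = 0.02589 × 0.2777 = 7.190 × 10^-3 mol
n(HCl) left over = 7.190 × 10^-3 mol (1:1 ratio)
n(HCl) consumed by analyte = 0.08885 − 7.190 × 10^-3 = 0.08166 mol
From the 1:2 ratio, n(MgO) = 1/2 × 0.08166 = 0.04083 mol
mass of MgO = 0.04083 × 40.30 = 1.645 g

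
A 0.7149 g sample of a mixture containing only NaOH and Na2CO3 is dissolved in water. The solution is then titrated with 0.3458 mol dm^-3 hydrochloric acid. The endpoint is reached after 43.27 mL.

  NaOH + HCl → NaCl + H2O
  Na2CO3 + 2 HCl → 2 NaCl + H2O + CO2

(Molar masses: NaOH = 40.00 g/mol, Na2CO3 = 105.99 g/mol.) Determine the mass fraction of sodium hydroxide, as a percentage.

33.61 %

n(HCl) = 0.04327 × 0.3458 = 0.01496 mol
Let x = n(NaOH), y = n(Na2CO3).
Titrant: 1x + 2y = 0.01496;  mass: 40.00x + 105.99y = 0.7149
Solving, x = 6.006 × 10^-3 mol, y = 4.478 × 10^-3 mol
mass of NaOH = 6.006 × 10^-3 × 40.00 = 0.2403 g
% NaOH = 0.2403 / 0.7149 × 100 = 33.61 %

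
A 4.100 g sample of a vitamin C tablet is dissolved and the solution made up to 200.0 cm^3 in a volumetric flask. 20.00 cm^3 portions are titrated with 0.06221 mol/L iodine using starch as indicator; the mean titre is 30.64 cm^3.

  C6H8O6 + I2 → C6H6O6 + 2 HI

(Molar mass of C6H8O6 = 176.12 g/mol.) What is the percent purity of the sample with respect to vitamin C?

81.88 %

n(I2) per titration = 0.03064 × 0.06221 = 1.906 × 10^-3 mol
n(C6H8O6) in each aliquot = 1.906 × 10^-3 mol (1:1 ratio)
n(C6H8O6) in the whole flask = 1.906 × 10^-3 × 200.0/20.00 = 0.01906 mol
mass of C6H8O6 = 0.01906 × 176.12 = 3.357 g
% C6H8O6 = 3.357 / 4.100 × 100 = 81.88 %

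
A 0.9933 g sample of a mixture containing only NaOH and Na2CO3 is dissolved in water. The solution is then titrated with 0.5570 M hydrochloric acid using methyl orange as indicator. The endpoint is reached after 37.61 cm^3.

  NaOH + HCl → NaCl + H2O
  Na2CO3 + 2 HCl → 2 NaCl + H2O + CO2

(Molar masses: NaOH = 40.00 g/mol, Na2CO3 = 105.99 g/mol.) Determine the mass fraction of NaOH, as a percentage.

36.22 %

n(HCl) = 0.03761 × 0.5570 = 0.02095 mol
Let x = n(NaOH), y = n(Na2CO3).
Titrant: 1x + 2y = 0.02095;  mass: 40.00x + 105.99y = 0.9933
Solving, x = 8.994 × 10^-3 mol, y = 5.977 × 10^-3 mol
mass of NaOH = 8.994 × 10^-3 × 40.00 = 0.3598 g
% NaOH = 0.3598 / 0.9933 × 100 = 36.22 %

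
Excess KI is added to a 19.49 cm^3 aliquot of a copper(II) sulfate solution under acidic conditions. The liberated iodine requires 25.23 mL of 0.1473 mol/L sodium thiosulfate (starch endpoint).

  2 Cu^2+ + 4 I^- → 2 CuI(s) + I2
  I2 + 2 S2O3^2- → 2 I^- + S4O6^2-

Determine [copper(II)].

0.1907 mol/L

n(S2O3^2-) = 0.02523 × 0.1473 = 3.716 × 10^-3 mol
n(I2) = n(S2O3^2-)/2 = 1.858 × 10^-3 mol
From the 2:1 ratio, n(Cu2+) in the aliquot = 2/1 × 1.858 × 10^-3 = 3.716 × 10^-3 mol
[Cu2+] = 3.716 × 10^-3 / 0.01949 = 0.1907 mol/L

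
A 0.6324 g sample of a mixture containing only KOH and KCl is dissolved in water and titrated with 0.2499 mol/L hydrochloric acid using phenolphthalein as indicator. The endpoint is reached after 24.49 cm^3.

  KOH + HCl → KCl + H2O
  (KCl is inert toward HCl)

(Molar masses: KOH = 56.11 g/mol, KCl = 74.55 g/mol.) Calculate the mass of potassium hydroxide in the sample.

n(HCl) = 0.02449 × 0.2499 = 6.120 × 10^-3 mol
Let x = n(KOH), y = n(KCl).
Titrant: 1x = 6.120 × 10^-3;  mass: 56.11x + 74.55y = 0.6324
Solving, x = 6.120 × 10^-3 mol, y = 3.877 × 10^-3 mol
mass of KOH = 6.120 × 10^-3 × 56.11 = 0.3434 g

0.3434 g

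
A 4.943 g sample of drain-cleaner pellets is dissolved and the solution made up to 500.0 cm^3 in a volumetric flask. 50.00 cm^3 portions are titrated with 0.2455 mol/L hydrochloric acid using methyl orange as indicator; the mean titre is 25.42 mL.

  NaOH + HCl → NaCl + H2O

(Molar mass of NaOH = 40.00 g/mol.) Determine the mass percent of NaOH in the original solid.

50.50 %

n(HCl) per titration = 0.02542 × 0.2455 = 6.241 × 10^-3 mol
n(NaOH) in each aliquot = 6.241 × 10^-3 mol (1:1 ratio)
n(NaOH) in the whole flask = 6.241 × 10^-3 × 500.0/50.00 = 0.06241 mol
mass of NaOH = 0.06241 × 40.00 = 2.496 g
% NaOH = 2.496 / 4.943 × 100 = 50.50 %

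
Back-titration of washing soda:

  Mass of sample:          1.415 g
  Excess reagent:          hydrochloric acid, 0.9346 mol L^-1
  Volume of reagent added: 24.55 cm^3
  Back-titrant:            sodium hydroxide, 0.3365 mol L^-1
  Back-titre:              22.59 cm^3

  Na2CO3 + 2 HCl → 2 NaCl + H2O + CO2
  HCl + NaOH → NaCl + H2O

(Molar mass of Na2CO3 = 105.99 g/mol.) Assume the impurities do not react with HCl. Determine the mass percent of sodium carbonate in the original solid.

57.46 %

n(HCl) added = 0.02455 × 0.9346 = 0.02294 mol
n(NaOH) used in back-titration = 0.02259 × 0.3365 = 7.602 × 10^-3 mol
n(HCl) left over = 7.602 × 10^-3 mol (1:1 ratio)
n(HCl) consumed by analyte = 0.02294 − 7.602 × 10^-3 = 0.01534 mol
From the 1:2 ratio, n(Na2CO3) = 1/2 × 0.01534 = 7.671 × 10^-3 mol
mass of Na2CO3 = 7.671 × 10^-3 × 105.99 = 0.8131 g
% Na2CO3 = 0.8131 / 1.415 × 100 = 57.46 %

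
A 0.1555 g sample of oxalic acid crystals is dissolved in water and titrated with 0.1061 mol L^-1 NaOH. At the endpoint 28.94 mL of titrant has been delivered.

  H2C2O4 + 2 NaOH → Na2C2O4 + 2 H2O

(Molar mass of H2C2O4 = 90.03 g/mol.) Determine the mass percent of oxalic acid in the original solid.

88.89 %

n(NaOH) = 0.02894 L × 0.1061 mol/L = 3.071 × 10^-3 mol
From the 1:2 ratio, n(H2C2O4) = 1/2 × 3.071 × 10^-3 = 1.535 × 10^-3 mol
mass of H2C2O4 = 1.535 × 10^-3 × 90.03 g/mol = 0.1382 g
% H2C2O4 = 0.1382 / 0.1555 × 100 = 88.89 %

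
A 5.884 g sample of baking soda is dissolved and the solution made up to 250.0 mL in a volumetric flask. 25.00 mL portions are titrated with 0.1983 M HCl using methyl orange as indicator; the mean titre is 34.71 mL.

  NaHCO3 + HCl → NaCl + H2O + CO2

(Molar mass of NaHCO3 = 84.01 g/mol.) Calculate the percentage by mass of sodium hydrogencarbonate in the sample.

98.27 %

n(HCl) per titration = 0.03471 × 0.1983 = 6.883 × 10^-3 mol
n(NaHCO3) in each aliquot = 6.883 × 10^-3 mol (1:1 ratio)
n(NaHCO3) in the whole flask = 6.883 × 10^-3 × 250.0/25.00 = 0.06883 mol
mass of NaHCO3 = 0.06883 × 84.01 = 5.782 g
% NaHCO3 = 5.782 / 5.884 × 100 = 98.27 %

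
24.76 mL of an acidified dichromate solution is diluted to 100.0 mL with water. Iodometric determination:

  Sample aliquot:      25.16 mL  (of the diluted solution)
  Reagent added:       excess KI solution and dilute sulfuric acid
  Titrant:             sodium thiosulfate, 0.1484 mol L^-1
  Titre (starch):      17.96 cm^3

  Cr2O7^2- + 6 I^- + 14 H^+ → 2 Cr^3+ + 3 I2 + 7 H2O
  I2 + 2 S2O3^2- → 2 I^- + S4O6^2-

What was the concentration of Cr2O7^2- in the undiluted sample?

0.07131 mol/L

n(S2O3^2-) = 0.01796 × 0.1484 = 2.665 × 10^-3 mol
n(I2) = n(S2O3^2-)/2 = 1.333 × 10^-3 mol
From the 1:3 ratio, n(Cr2O7^2-) in the aliquot = 1/3 × 1.333 × 10^-3 = 4.442 × 10^-4 mol
[Cr2O7^2-]_dilute = 4.442 × 10^-4 / 0.02516 = 0.01766 mol/L
[Cr2O7^2-]_original = 0.01766 × 100.0/24.76 = 0.07131 mol/L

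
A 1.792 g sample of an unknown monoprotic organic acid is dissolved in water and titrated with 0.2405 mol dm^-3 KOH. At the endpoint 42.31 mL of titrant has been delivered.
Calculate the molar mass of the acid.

n(KOH) = 0.04231 L × 0.2405 mol/L = 0.01018 mol
n(HA) = 0.01018 mol (1:1 ratio)
M = m / n = 1.792 g / 0.01018 mol = 176.1 g/mol

176.1 g/mol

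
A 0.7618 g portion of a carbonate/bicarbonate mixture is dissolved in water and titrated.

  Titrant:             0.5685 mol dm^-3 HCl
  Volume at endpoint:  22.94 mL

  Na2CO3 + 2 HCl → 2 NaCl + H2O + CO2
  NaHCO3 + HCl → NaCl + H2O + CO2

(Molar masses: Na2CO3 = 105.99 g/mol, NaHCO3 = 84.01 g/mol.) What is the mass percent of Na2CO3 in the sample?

74.87 %

n(HCl) = 0.02294 × 0.5685 = 0.01304 mol
Let x = n(Na2CO3), y = n(NaHCO3).
Titrant: 2x + 1y = 0.01304;  mass: 105.99x + 84.01y = 0.7618
Solving, x = 5.381 × 10^-3 mol, y = 2.279 × 10^-3 mol
mass of Na2CO3 = 5.381 × 10^-3 × 105.99 = 0.5704 g
% Na2CO3 = 0.5704 / 0.7618 × 100 = 74.87 %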